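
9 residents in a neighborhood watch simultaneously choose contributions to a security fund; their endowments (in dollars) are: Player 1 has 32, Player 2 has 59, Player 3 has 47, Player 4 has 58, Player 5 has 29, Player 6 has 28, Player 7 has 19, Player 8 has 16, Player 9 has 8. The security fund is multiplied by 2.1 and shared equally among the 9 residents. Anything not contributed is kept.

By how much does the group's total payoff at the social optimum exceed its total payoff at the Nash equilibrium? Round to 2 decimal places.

325.60 dollars

The private return per contributed unit is 2.1/9 = 0.2333 < 1 for every player regardless of endowment, so the Nash equilibrium is zero contribution and the group total is Σ E_j = 32 + 59 + 47 + 58 + 29 + 28 + 19 + 16 + 8 = 296.
Each contributed unit returns 2.100 to the group, so the social optimum is full contribution by everyone: group total = 2.100 × 296 = 621.60.
Efficiency loss = (2.100 − 1) × 296 = 325.60.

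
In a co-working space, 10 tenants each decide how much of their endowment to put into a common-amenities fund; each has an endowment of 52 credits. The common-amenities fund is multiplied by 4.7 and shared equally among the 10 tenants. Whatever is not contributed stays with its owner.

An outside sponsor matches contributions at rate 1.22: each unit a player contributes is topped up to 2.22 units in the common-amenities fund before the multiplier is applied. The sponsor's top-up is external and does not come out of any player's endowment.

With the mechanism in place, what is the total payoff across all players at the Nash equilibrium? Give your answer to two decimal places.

The effective private return per unit is now 4.7 × 2.22 / 10 = 1.0434 > 1, so every player's dominant strategy flips to full contribution.
So the Nash equilibrium is full contribution by all 10; the group earns 4.7 × 2.22 × 520 = 5425.68.

5425.68 credits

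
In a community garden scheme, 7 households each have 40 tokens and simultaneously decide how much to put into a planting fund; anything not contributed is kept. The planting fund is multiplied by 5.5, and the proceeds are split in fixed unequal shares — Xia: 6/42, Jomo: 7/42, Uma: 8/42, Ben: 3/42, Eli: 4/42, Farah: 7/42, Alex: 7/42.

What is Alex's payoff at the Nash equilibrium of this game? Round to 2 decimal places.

76.67 tokens

Each unit j contributes comes back to j as 5.5 × (j's share), so j prefers to contribute only if that share exceeds 1/5.5 = 0.1818; otherwise keeping the unit dominates.
The only share above 0.1818 is Uma's 8/42, contributing 40; the remaining 6 contribute 0. Total contributed: 40.
Alex keeps 40 and receives 5.5 × 40 × 7/42 = 36.67 from the planting fund, for a payoff of 76.67.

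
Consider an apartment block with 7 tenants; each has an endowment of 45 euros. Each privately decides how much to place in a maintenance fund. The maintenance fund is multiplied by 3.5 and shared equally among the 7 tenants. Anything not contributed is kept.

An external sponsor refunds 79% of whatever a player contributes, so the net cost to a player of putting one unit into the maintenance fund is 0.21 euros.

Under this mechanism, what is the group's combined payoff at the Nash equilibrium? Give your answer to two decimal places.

1351.35 euros

With the mechanism, a contributed unit returns (3.5/7) / 0.21 = 2.3810 per unit of net cost to the contributor — now above 1 — so contributing fully is weakly dominant for every player.
So the Nash equilibrium is full contribution by all 7; the group earns 7 × (45 × 0.79 + 3.5 × 45) = 1351.35.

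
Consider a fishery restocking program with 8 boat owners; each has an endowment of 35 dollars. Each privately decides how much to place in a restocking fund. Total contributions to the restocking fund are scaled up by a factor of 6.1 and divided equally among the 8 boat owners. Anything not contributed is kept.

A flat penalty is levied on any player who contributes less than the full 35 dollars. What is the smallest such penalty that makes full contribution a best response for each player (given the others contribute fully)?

Given the others contribute fully, the best deviation is to contribute 0 (any partial contribution still incurs the fine and gives up units whose private return 0.7625 is below 1).
Deviating from 35 to 0 saves 35 dollars but forfeits the deviator's share of the drop in the restocking fund: 6.1/8 × 35 = 26.69.
So the deviation gain is 35 − 26.69 = 8.31, and the fine must be at least 8.31 dollars to wipe it out.

8.31 dollars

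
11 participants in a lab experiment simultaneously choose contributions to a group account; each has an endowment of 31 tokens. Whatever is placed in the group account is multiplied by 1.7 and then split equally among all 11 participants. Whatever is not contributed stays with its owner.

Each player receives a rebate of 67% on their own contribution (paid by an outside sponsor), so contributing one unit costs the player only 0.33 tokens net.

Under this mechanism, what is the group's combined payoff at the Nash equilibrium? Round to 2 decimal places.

341.00 tokens

With the mechanism, a contributed unit returns (1.7/11) / 0.33 = 0.4683 per unit of net cost — still below 1 — so contributing 0 remains dominant for every player.
Everyone keeps their endowment and the group total is 11 × 31 = 341.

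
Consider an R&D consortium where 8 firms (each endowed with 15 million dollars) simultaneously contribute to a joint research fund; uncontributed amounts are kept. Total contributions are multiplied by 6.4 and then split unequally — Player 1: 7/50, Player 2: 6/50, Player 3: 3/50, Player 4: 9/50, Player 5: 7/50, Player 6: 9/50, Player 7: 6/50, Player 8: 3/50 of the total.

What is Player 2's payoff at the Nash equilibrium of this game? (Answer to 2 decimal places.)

For player j, contributing a unit is worthwhile iff 6.4 × (j's share) ≥ 1, i.e. iff j's share is at least 0.1563.
Player 4 and Player 6 are above the threshold, contributing 15 each; the remaining 6 contribute 0. Total contributed: 30.
Player 2 keeps 15 and receives 6.4 × 30 × 6/50 = 23.04 from the joint research fund, for a payoff of 38.04.

38.04 million dollars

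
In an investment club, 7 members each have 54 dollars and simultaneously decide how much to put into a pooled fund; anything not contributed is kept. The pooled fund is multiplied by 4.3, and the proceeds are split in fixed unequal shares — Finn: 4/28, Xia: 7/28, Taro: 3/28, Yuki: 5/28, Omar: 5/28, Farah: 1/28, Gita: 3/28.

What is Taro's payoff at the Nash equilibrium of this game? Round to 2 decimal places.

Player j's private return per contributed unit is 4.3 × (j's share). Contributing is weakly dominant for j when that share is at least 1/4.3 = 0.2326, and contributing 0 is dominant otherwise.
Only Xia (7/28) clears that bar, contributing 54; the remaining 6 contribute 0. Total contributed: 54.
Taro keeps 54 and receives 4.3 × 54 × 3/28 = 24.88 from the pooled fund, for a payoff of 78.88.

78.88 dollars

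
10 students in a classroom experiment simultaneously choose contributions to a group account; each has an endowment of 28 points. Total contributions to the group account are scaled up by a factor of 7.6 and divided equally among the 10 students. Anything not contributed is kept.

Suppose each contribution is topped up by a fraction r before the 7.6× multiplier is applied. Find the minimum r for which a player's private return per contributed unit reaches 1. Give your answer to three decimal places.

With matching at rate r, one contributed unit becomes (1 + r) in the group account and returns 7.6 × (1 + r) / 10 to the contributor.
Setting this equal to 1: 1 + r = 10/7.6 = 1.3158.
So the minimum matching rate is r = 1.3158 − 1 = 0.316.

0.316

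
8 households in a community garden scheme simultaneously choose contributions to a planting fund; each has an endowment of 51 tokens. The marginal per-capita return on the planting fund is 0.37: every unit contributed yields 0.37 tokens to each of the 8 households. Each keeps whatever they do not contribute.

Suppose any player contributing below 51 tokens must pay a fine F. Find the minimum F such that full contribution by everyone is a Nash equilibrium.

32.13 tokens

Given the others contribute fully, the best deviation is to contribute 0 (any partial contribution still incurs the fine and gives up units whose private return 0.37 is below 1).
Deviating from 51 to 0 saves 51 tokens but forfeits the deviator's share of the drop in the planting fund: 0.37 × 51 = 18.87.
So the deviation gain is 51 − 18.87 = 32.13, and the fine must be at least 32.13 tokens to wipe it out.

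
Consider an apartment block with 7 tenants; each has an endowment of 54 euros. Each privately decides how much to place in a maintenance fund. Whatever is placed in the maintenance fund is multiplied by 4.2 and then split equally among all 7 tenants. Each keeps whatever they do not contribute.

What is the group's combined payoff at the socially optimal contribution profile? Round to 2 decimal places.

1587.60 euros

Each contributed unit returns 4.200 to the group as a whole (0.6000 to each of 7 players), which exceeds 1, so the social optimum is full contribution: group total = 4.200 × 378 = 1587.60.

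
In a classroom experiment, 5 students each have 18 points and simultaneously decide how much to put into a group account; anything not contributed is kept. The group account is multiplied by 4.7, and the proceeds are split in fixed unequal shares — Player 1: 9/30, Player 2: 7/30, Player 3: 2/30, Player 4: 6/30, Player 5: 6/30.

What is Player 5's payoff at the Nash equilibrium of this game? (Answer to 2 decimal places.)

51.84 points

For player j, contributing a unit is worthwhile iff 4.7 × (j's share) ≥ 1, i.e. iff j's share is at least 0.2128.
Player 1 and Player 2 are above the threshold, contributing 18 each; the remaining 3 contribute 0. Total contributed: 36.
Player 5 keeps 18 and receives 4.7 × 36 × 6/30 = 33.84 from the group account, for a payoff of 51.84.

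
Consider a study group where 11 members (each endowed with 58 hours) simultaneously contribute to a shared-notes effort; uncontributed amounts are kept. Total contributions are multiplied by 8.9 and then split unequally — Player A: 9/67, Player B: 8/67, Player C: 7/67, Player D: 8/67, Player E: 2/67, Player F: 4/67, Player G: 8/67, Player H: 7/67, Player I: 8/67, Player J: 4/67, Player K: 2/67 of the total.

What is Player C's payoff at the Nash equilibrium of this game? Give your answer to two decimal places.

327.66 hours

For player j, contributing a unit is worthwhile iff 8.9 × (j's share) ≥ 1, i.e. iff j's share is at least 0.1124.
Player A, Player B, Player D, Player G and Player I are above the threshold, contributing 58 each; the remaining 6 contribute 0. Total contributed: 290.
Player C keeps 58 and receives 8.9 × 290 × 7/67 = 269.66 from the shared-notes effort, for a payoff of 327.66.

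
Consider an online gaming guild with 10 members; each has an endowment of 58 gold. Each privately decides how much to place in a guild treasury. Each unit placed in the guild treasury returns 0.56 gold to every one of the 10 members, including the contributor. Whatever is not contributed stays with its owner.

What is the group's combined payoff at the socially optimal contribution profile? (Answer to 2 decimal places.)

3248.00 gold

Each contributed unit returns 5.600 to the group as a whole (0.56 to each of 10 players), which exceeds 1, so the social optimum is full contribution: group total = 5.600 × 580 = 3248.00.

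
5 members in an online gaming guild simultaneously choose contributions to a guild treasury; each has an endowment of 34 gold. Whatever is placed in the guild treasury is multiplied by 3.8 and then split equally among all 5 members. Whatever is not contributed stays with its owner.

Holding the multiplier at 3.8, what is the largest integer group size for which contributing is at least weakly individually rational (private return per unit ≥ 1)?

Private return per unit is 3.8/(group size), which is ≥ 1 whenever the group size is ≤ 3.8.
The largest such integer is 3.

3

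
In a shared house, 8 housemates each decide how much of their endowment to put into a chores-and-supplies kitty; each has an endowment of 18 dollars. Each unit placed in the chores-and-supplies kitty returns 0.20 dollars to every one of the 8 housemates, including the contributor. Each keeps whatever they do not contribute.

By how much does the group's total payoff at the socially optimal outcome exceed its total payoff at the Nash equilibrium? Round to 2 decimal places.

The private return per contributed unit is 0.20 < 1, so contributing 0 is dominant for every player. At the Nash equilibrium everyone keeps their 18, and the group total is 8 × 18 = 144.
Each contributed unit returns 1.600 to the group as a whole (0.20 to each of 8 players), which exceeds 1, so the social optimum is full contribution: group total = 1.600 × 144 = 230.40.
Efficiency loss = 230.40 − 144 = 86.40.

86.40 dollars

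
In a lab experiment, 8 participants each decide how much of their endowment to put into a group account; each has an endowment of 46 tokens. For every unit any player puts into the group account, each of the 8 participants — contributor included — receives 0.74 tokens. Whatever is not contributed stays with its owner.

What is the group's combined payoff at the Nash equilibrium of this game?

368.00 tokens

The private return per contributed unit is 0.74 < 1, so contributing 0 is dominant for every player. At the Nash equilibrium everyone keeps their 46, and the group total is 8 × 46 = 368.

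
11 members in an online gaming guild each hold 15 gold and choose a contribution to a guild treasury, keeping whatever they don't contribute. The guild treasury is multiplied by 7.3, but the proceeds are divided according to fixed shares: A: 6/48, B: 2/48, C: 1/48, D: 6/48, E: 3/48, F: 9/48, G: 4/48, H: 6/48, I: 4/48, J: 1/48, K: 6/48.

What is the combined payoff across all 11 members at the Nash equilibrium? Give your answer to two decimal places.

Player j's private return per contributed unit is 7.3 × (j's share). Contributing is weakly dominant for j when that share is at least 1/7.3 = 0.1370, and contributing 0 is dominant otherwise.
The only share above 0.1370 is F's 9/48, contributing 15; the remaining 10 contribute 0. Total contributed: 15.
The guild treasury pays out 7.3 × 15 = 109.50 in total (split across the unequal shares, but the aggregate is all that matters for the group sum).
The 10 free-riders keep 15 each, adding 150. Group total = 150 + 109.50 = 259.50.

259.50 gold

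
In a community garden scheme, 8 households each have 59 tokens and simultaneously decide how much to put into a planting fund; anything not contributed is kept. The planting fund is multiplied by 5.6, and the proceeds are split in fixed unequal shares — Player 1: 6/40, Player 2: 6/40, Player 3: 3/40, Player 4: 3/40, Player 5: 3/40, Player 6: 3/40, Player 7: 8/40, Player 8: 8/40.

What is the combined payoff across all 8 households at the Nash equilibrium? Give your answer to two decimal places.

1014.80 tokens

For player j, contributing a unit is worthwhile iff 5.6 × (j's share) ≥ 1, i.e. iff j's share is at least 0.1786.
Player 7 and Player 8 clear that bar, contributing 59 each; the remaining 6 contribute 0. Total contributed: 118.
The planting fund pays out 5.6 × 118 = 660.80 in total (split across the unequal shares, but the aggregate is all that matters for the group sum).
The 6 free-riders keep 59 each, adding 354. Group total = 354 + 660.80 = 1014.80.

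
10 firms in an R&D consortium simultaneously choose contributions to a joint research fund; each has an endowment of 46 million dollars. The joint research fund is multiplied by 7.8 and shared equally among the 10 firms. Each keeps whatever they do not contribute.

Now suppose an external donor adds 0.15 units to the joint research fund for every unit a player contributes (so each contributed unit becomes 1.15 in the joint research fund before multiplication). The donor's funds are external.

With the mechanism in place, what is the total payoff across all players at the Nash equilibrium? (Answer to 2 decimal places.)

With the mechanism, a contributed unit returns 7.8 × 1.15 / 10 = 0.8970 per unit of net cost — still below 1 — so contributing 0 remains dominant for every player.
Everyone keeps their endowment and the group total is 10 × 46 = 460.

460.00 million dollars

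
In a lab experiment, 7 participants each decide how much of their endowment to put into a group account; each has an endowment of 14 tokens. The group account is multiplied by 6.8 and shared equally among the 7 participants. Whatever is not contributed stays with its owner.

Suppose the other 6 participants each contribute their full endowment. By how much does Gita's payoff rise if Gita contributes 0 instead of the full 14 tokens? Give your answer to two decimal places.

0.40 tokens

Switching from a contribution of 14 to 0 lets Gita keep an extra 14 tokens, but lowers the group account by 14, which costs Gita their own share of that drop: 6.8/7 × 14 = 13.60.
Net gain = 14 − 13.60 = 0.40. The private return per contributed unit (0.9714) is below 1, so free-riding is indeed the best response regardless of what the others do.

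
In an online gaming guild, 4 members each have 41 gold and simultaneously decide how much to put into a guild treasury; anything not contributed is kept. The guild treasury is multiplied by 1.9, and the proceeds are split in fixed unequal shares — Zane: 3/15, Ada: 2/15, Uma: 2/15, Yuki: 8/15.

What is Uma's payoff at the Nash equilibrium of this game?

51.39 gold

For player j, contributing a unit is worthwhile iff 1.9 × (j's share) ≥ 1, i.e. iff j's share is at least 0.5263.
Yuki alone (share 8/15) is above the threshold, contributing 41; the remaining 3 contribute 0. Total contributed: 41.
Uma keeps 41 and receives 1.9 × 41 × 2/15 = 10.39 from the guild treasury, for a payoff of 51.39.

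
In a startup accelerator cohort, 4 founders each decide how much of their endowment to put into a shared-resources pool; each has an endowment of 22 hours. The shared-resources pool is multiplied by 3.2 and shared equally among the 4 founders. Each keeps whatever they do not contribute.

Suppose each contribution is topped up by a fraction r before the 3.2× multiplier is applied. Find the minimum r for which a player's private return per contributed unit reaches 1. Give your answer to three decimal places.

With matching at rate r, one contributed unit becomes (1 + r) in the shared-resources pool and returns 3.2 × (1 + r) / 4 to the contributor.
Setting this equal to 1: 1 + r = 4/3.2 = 1.2500.
So the minimum matching rate is r = 1.2500 − 1 = 0.250.

0.250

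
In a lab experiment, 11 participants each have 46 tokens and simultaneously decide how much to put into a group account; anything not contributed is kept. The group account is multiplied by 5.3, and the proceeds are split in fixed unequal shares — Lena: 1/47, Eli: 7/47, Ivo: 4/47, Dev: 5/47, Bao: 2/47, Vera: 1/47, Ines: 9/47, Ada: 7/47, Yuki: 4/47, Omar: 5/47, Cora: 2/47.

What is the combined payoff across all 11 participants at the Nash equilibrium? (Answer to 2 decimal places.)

703.80 tokens

A player with share s gets back 5.3·s per unit contributed, so full contribution is dominant for anyone with s > 1/5.3 = 0.1887 and zero contribution is dominant for anyone below.
Ines alone (share 9/47) is above the threshold, contributing 46; the remaining 10 contribute 0. Total contributed: 46.
The group account pays out 5.3 × 46 = 243.80 in total (split across the unequal shares, but the aggregate is all that matters for the group sum).
The 10 free-riders keep 46 each, adding 460. Group total = 460 + 243.80 = 703.80.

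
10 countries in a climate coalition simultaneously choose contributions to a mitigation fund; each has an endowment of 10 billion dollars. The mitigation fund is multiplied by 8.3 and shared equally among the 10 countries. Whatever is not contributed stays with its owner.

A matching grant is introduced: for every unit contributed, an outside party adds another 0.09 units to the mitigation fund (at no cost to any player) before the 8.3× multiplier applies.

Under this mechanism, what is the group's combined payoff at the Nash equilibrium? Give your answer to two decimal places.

100.00 billion dollars

Even with the mechanism, each unit contributed returns only 8.3 × 1.09 / 10 = 0.9047 per unit of net cost, so contributing nothing is still dominant.
At the Nash equilibrium no one contributes; group total payoff = 10 × 10 = 100.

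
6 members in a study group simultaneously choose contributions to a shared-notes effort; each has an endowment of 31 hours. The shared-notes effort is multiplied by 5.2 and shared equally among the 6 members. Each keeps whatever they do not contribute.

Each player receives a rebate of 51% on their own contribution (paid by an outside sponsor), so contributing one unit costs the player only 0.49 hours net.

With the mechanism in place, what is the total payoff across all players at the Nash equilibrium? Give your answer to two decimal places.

1062.06 hours

The effective private return per unit is now (5.2/6) / 0.49 = 1.7687 > 1, so every player's dominant strategy flips to full contribution.
At the Nash equilibrium everyone contributes 31. Group total payoff = 6 × (31 × 0.51 + 5.2 × 31) = 1062.06.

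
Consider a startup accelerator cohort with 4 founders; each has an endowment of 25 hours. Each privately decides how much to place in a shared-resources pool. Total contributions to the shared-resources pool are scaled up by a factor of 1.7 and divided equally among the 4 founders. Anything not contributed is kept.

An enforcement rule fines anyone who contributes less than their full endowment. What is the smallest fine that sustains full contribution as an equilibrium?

Given the others contribute fully, the best deviation is to contribute 0 (any partial contribution still incurs the fine and gives up units whose private return 0.4250 is below 1).
Deviating from 25 to 0 saves 25 hours but forfeits the deviator's share of the drop in the shared-resources pool: 1.7/4 × 25 = 10.62.
So the deviation gain is 25 − 10.62 = 14.38, and the fine must be at least 14.38 hours to wipe it out.

14.38 hours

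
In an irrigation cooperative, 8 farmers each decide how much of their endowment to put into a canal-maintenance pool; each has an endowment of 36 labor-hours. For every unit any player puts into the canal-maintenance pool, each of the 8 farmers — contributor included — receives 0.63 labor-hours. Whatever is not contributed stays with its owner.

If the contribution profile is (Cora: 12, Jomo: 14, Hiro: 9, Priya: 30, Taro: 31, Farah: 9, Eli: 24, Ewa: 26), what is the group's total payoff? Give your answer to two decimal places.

914.20 labor-hours

Total contributed: 12 + 14 + 9 + 30 + 31 + 9 + 24 + 26 = 155; total kept: 8 × 36 − 155 = 133.
The canal-maintenance pool pays out 0.63 × 8 × 155 = 781.20 in aggregate.
Group total = 133 + 781.20 = 914.20.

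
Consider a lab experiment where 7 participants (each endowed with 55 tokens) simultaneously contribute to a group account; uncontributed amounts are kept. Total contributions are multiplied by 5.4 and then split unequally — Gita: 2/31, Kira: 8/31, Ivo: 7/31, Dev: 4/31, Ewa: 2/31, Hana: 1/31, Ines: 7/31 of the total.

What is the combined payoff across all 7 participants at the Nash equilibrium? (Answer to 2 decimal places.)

1111.00 tokens

For player j, contributing a unit is worthwhile iff 5.4 × (j's share) ≥ 1, i.e. iff j's share is at least 0.1852.
The shares above 0.1852 belong to Kira, Ivo and Ines, contributing 55 each; the remaining 4 contribute 0. Total contributed: 165.
The group account pays out 5.4 × 165 = 891.00 in total (split across the unequal shares, but the aggregate is all that matters for the group sum).
The 4 free-riders keep 55 each, adding 220. Group total = 220 + 891.00 = 1111.00.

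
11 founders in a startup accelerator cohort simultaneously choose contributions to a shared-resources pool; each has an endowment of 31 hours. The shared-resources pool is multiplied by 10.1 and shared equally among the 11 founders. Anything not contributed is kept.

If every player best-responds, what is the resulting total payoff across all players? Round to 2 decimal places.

Each contributed unit returns 10.1/11 = 0.9182 to its contributor — below 1 — so contributing 0 is dominant for every player. At the Nash equilibrium everyone keeps their 31, and the group total is 11 × 31 = 341.

341.00 hours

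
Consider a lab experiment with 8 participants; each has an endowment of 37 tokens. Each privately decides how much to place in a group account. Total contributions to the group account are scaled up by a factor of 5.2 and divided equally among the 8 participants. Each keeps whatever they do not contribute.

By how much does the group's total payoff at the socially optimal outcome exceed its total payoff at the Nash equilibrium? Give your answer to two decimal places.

Each contributed unit returns 5.2/8 = 0.6500 to its contributor — below 1 — so contributing 0 is dominant for every player. At the Nash equilibrium everyone keeps their 37, and the group total is 8 × 37 = 296.
Each contributed unit returns 5.200 to the group as a whole (0.6500 to each of 8 players), which exceeds 1, so the social optimum is full contribution: group total = 5.200 × 296 = 1539.20.
Efficiency loss = 1539.20 − 296 = 1243.20.

1243.20 tokens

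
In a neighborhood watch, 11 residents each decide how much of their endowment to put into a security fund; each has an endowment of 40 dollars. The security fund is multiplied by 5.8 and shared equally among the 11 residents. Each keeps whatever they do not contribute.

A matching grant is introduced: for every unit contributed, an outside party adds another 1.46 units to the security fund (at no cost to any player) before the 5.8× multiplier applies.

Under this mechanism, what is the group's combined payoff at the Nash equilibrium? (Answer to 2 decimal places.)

6277.92 dollars

The effective private return per unit is now 5.8 × 2.46 / 11 = 1.2971 > 1, so every player's dominant strategy flips to full contribution.
At the Nash equilibrium everyone contributes 40. Group total payoff = 5.8 × 2.46 × 440 = 6277.92.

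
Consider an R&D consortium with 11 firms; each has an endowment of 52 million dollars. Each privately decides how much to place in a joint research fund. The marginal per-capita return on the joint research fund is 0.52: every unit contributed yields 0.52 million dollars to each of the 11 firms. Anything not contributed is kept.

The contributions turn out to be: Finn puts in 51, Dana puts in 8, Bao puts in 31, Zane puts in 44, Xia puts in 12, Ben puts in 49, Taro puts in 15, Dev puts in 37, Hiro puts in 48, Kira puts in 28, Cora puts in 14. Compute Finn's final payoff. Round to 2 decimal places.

176.24 million dollars

Total contributed: 51 + 8 + 31 + 44 + 12 + 49 + 15 + 37 + 48 + 28 + 14 = 337.
Each receives 0.52 × 337 = 175.24 from the joint research fund.
Finn keeps 52 − 51 = 1, so Finn's payoff is 1 + 175.24 = 176.24.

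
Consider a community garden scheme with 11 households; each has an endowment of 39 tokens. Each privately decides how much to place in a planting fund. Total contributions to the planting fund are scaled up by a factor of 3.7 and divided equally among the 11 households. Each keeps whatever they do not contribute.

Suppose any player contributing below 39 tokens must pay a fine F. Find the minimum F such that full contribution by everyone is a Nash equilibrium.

25.88 tokens

Given the others contribute fully, the best deviation is to contribute 0 (any partial contribution still incurs the fine and gives up units whose private return 0.3364 is below 1).
Deviating from 39 to 0 saves 39 tokens but forfeits the deviator's share of the drop in the planting fund: 3.7/11 × 39 = 13.12.
So the deviation gain is 39 − 13.12 = 25.88, and the fine must be at least 25.88 tokens to wipe it out.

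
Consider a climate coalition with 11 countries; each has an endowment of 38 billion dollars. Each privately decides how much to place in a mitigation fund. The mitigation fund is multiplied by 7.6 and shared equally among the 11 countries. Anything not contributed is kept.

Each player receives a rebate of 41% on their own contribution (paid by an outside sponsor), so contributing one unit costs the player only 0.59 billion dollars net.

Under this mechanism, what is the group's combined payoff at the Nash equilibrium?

3348.18 billion dollars

With the mechanism, a contributed unit returns (7.6/11) / 0.59 = 1.1710 per unit of net cost to the contributor — now above 1 — so contributing fully is weakly dominant for every player.
At the Nash equilibrium everyone contributes 38. Group total payoff = 11 × (38 × 0.41 + 7.6 × 38) = 3348.18.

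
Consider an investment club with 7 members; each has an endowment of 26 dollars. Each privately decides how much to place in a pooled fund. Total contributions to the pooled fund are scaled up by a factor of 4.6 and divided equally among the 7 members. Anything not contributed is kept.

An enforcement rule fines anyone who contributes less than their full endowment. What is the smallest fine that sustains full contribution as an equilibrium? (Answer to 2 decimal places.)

8.91 dollars

Given the others contribute fully, the best deviation is to contribute 0 (any partial contribution still incurs the fine and gives up units whose private return 0.6571 is below 1).
Deviating from 26 to 0 saves 26 dollars but forfeits the deviator's share of the drop in the pooled fund: 4.6/7 × 26 = 17.09.
So the deviation gain is 26 − 17.09 = 8.91, and the fine must be at least 8.91 dollars to wipe it out.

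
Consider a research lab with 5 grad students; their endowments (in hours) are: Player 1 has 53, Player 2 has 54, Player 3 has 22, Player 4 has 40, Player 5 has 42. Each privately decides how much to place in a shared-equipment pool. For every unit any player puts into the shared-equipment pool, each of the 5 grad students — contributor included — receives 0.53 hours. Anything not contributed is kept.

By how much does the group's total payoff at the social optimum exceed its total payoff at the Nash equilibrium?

The private return per contributed unit is 0.53 < 1 for everyone, so the Nash equilibrium is zero contribution and the group total is Σ E_j = 53 + 54 + 22 + 40 + 42 = 211.
Each contributed unit returns 2.650 to the group, so the social optimum is full contribution by everyone: group total = 2.650 × 211 = 559.15.
Efficiency loss = (2.650 − 1) × 211 = 348.15.

348.15 hours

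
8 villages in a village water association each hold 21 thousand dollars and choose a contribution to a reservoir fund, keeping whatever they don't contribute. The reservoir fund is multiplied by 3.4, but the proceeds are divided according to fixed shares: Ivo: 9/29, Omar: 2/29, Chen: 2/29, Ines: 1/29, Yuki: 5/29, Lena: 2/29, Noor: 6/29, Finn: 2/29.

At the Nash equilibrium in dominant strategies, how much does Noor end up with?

35.77 thousand dollars

Player j's private return per contributed unit is 3.4 × (j's share). Contributing is weakly dominant for j when that share is at least 1/3.4 = 0.2941, and contributing 0 is dominant otherwise.
Ivo alone (share 9/29) is above the threshold, contributing 21; the remaining 7 contribute 0. Total contributed: 21.
Noor keeps 21 and receives 3.4 × 21 × 6/29 = 14.77 from the reservoir fund, for a payoff of 35.77.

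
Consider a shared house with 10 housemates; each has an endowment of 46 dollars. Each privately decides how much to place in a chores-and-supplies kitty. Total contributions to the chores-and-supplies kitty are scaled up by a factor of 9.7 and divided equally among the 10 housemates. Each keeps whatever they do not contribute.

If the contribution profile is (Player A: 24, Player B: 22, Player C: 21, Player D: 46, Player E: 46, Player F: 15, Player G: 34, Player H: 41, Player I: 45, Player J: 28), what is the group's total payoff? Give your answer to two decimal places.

Total contributed: 24 + 22 + 21 + 46 + 46 + 15 + 34 + 41 + 45 + 28 = 322; total kept: 10 × 46 − 322 = 138.
The chores-and-supplies kitty pays out 9.7 × 322 = 3123.40 in aggregate.
Group total = 138 + 3123.40 = 3261.40.

3261.40 dollars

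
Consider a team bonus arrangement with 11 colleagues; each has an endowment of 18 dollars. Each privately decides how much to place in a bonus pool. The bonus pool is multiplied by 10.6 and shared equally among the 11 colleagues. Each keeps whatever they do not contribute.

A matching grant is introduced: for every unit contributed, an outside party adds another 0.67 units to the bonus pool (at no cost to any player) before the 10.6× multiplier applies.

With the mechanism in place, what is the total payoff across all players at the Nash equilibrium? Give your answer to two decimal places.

3505.00 dollars

Under the mechanism each unit contributed yields 10.6 × 1.67 / 11 = 1.6093 back to its contributor per unit of net cost, which exceeds 1, making full contribution the dominant choice for everyone.
At the Nash equilibrium everyone contributes 18. Group total payoff = 10.6 × 1.67 × 198 = 3505.00.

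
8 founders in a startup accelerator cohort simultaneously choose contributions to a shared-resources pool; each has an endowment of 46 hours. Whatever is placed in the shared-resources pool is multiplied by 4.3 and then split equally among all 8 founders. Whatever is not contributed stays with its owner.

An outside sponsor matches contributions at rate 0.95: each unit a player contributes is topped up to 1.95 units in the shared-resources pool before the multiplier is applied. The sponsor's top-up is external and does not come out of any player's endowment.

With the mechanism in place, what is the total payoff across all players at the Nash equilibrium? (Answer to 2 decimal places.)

With the mechanism, a contributed unit returns 4.3 × 1.95 / 8 = 1.0481 per unit of net cost to the contributor — now above 1 — so contributing fully is weakly dominant for every player.
So the Nash equilibrium is full contribution by all 8; the group earns 4.3 × 1.95 × 368 = 3085.68.

3085.68 hours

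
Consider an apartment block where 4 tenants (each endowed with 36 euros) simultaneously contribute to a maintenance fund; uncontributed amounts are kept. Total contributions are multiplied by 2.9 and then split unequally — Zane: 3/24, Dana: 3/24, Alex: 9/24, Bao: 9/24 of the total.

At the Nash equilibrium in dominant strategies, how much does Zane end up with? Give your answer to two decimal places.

A player with share s gets back 2.9·s per unit contributed, so full contribution is dominant for anyone with s > 1/2.9 = 0.3448 and zero contribution is dominant for anyone below.
The shares above 0.3448 belong to Alex and Bao, contributing 36 each; the remaining 2 contribute 0. Total contributed: 72.
Zane keeps 36 and receives 2.9 × 72 × 3/24 = 26.10 from the maintenance fund, for a payoff of 62.10.

62.10 euros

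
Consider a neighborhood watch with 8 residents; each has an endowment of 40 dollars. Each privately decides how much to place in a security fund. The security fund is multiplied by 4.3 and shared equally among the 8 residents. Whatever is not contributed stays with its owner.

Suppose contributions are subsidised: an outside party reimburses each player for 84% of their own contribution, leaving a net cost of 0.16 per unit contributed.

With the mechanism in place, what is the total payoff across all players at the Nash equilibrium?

1644.80 dollars

The effective private return per unit is now (4.3/8) / 0.16 = 3.3594 > 1, so every player's dominant strategy flips to full contribution.
At the Nash equilibrium everyone contributes 40. Group total payoff = 8 × (40 × 0.84 + 4.3 × 40) = 1644.80.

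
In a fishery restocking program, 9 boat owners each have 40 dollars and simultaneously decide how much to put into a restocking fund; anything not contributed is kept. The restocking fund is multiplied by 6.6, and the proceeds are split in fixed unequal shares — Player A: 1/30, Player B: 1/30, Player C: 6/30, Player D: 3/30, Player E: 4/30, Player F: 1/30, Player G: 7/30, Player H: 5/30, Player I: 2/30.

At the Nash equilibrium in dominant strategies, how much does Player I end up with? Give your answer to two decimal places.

92.80 dollars

For player j, contributing a unit is worthwhile iff 6.6 × (j's share) ≥ 1, i.e. iff j's share is at least 0.1515.
Player C, Player G and Player H are above the threshold, contributing 40 each; the remaining 6 contribute 0. Total contributed: 120.
Player I keeps 40 and receives 6.6 × 120 × 2/30 = 52.80 from the restocking fund, for a payoff of 92.80.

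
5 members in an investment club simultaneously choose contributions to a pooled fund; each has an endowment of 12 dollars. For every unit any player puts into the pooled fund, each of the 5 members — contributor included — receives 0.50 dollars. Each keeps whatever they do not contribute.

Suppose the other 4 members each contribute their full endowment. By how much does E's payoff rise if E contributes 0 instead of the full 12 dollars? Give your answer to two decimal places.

6.00 dollars

Switching from a contribution of 12 to 0 lets E keep an extra 12 dollars, but lowers the pooled fund by 12, which costs E their own share of that drop: 0.50 × 12 = 6.00.
Net gain = 12 − 6.00 = 6.00. The private return per contributed unit (0.50) is below 1, so free-riding is indeed the best response regardless of what the others do.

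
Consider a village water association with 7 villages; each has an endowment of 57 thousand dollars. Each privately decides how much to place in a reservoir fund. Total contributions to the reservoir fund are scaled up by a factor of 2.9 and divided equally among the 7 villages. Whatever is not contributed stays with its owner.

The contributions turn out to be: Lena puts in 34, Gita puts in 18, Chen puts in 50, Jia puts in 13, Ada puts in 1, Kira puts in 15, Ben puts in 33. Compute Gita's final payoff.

Total contributed: 34 + 18 + 50 + 13 + 1 + 15 + 33 = 164.
Each receives 2.9 × 164 / 7 = 67.94 from the reservoir fund.
Gita keeps 57 − 18 = 39, so Gita's payoff is 39 + 67.94 = 106.94.

106.94 thousand dollars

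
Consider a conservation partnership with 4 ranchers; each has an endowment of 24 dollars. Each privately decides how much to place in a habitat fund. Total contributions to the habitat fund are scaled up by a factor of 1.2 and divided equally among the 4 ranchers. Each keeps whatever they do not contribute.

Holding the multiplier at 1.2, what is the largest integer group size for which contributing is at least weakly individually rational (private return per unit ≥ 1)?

Private return per unit is 1.2/(group size), which is ≥ 1 whenever the group size is ≤ 1.2.
The largest such integer is 1.

1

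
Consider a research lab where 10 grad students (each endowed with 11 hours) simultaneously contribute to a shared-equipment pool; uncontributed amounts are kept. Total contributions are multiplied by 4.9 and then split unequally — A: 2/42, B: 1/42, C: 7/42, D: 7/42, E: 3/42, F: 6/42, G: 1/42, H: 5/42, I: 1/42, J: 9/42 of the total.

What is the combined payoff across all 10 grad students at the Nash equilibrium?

152.90 hours

Each unit j contributes comes back to j as 4.9 × (j's share), so j prefers to contribute only if that share exceeds 1/4.9 = 0.2041; otherwise keeping the unit dominates.
Only J (9/42) clears that bar, contributing 11; the remaining 9 contribute 0. Total contributed: 11.
The shared-equipment pool pays out 4.9 × 11 = 53.90 in total (split across the unequal shares, but the aggregate is all that matters for the group sum).
The 9 free-riders keep 11 each, adding 99. Group total = 99 + 53.90 = 152.90.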